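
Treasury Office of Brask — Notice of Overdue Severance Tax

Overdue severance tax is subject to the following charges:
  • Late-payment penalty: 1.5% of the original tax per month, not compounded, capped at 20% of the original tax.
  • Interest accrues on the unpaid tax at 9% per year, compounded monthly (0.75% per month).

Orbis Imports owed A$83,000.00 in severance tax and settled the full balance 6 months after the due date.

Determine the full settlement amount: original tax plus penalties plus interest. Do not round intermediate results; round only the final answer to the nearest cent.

Penalty: 6 × 1.5% × A$83,000.00 = A$7,470.00 (below the 20% cap of A$16,600.00)
Interest: A$83,000.00 × ((1 + 0.0075)^6 − 1) = A$83,000.00 × 0.0458522… = A$3,805.7355…
Total = A$83,000.00 + A$7,470.0000 + A$3,805.7355… = A$94,275.74

A$94,275.74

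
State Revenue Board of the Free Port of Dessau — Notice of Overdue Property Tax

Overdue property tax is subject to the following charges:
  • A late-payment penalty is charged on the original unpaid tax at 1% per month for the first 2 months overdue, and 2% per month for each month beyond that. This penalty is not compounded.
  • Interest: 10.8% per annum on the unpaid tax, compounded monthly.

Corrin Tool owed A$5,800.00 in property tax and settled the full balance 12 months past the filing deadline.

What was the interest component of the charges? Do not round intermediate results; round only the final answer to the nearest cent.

A$658.36

Interest (10.8%/yr ÷ 12 = 0.9%/month): A$5,800.00 × ((1 + 0.009)^12 − 1) = A$658.3561…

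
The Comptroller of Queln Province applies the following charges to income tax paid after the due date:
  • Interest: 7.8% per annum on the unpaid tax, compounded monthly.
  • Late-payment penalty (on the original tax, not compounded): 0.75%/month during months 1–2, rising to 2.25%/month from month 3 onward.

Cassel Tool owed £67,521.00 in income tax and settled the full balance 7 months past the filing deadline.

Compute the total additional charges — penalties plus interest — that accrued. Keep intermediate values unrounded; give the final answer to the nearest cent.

£11,741.69

Penalty, months 1–2: 2 × 0.75% × £67,521.00 = £1,012.82…
Penalty, months 3–7: 5 × 2.25% × £67,521.00 = £7,596.11…
Interest (7.8%/yr ÷ 12 = 0.65%/month): £67,521.00 × ((1 + 0.0065)^7 − 1) = £3,132.7667…
Penalties + interest = £8,608.9275 + £3,132.7667… = £11,741.69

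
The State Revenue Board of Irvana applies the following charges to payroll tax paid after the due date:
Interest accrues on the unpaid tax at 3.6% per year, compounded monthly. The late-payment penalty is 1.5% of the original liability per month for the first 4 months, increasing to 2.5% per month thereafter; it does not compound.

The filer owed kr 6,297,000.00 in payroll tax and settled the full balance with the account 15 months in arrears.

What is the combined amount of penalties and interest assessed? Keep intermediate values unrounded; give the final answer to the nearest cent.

kr 2,398,888.72

Penalty, months 1–4: 4 × 1.5% × kr 6,297,000.00 = kr 377,820.00
Penalty, months 5–15: 11 × 2.5% × kr 6,297,000.00 = kr 1,731,675.00
Interest (3.6%/yr ÷ 12 = 0.3%/month): kr 6,297,000.00 × ((1 + 0.003)^15 − 1) = kr 289,393.7245…
Penalties + interest = kr 2,109,495.0000 + kr 289,393.7245… = kr 2,398,888.72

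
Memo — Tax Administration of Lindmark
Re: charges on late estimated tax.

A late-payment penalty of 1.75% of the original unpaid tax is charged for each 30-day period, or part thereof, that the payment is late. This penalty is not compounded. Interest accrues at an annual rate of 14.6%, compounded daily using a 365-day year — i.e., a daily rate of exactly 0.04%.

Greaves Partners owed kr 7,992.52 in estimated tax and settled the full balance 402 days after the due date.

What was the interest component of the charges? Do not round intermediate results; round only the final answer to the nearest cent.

Interest: kr 7,992.52 × ((1 + 0.0004)^402 − 1) = kr 7,992.52 × 0.17441230… = kr 1,393.9938…

kr 1,393.99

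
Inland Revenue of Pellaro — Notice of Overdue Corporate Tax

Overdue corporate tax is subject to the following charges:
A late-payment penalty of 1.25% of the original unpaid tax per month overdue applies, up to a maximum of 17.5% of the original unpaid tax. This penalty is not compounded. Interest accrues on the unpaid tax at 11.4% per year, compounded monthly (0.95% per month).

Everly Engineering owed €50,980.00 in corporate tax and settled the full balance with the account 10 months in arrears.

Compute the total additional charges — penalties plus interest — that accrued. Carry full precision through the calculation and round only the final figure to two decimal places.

Penalty: 10 × 1.25% × €50,980.00 = €6,372.50 (below the 17.5% cap of €8,921.50)
Interest: €50,980.00 × ((1 + 0.0095)^10 − 1) = €50,980.00 × 0.0991659… = €5,055.4758…
Penalties + interest = €6,372.5000 + €5,055.4758… = €11,427.98

€11,427.98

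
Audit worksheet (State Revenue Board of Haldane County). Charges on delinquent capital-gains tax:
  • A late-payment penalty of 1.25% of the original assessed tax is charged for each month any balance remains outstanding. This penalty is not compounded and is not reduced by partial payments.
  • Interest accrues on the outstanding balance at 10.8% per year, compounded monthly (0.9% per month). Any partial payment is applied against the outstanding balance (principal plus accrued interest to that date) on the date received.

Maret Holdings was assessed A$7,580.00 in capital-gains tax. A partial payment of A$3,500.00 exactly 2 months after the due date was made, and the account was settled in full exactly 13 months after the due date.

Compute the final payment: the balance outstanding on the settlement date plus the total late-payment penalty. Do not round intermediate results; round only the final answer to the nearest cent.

Balance at month 2: A$7,580.0000 × (1 + 0.009)^2 = A$7,717.0540…
After A$3,500.00 payment: A$7,717.0540… − A$3,500.00 = A$4,217.0540…
Balance at month 13: A$4,217.0540… × (1 + 0.009)^11 = A$4,653.8458…
Penalty: 13 × 1.25% × A$7,580.00 = A$1,231.75
Final settlement = outstanding balance + penalty = A$4,653.8458… + A$1,231.75 = A$5,885.60

A$5,885.60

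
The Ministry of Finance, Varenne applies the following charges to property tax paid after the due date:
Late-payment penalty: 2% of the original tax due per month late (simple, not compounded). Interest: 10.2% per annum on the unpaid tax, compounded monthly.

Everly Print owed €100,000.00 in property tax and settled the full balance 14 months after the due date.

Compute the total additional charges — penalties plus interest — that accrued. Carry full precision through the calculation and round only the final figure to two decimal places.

€40,580.36

Late-payment penalty: 14 × 2% × €100,000.00 = €28,000.00
Interest (10.2%/yr ÷ 12 = 0.85%/month): €100,000.00 × ((1 + 0.0085)^14 − 1) = €12,580.3607…
Penalties + interest = €28,000.0000 + €12,580.3607… = €40,580.36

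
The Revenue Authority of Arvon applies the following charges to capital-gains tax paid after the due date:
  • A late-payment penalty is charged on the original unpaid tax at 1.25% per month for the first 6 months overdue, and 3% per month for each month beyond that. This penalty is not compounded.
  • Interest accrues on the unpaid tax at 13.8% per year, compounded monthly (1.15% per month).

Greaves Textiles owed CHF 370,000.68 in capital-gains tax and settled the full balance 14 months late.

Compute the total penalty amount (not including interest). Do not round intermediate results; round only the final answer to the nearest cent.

Penalty, months 1–6: 6 × 1.25% × CHF 370,000.68 = CHF 27,750.05…
Penalty, months 7–14: 8 × 3% × CHF 370,000.68 = CHF 88,800.16…
Total penalty = CHF 27,750.05… + CHF 88,800.16… = CHF 116,550.21

CHF 116,550.21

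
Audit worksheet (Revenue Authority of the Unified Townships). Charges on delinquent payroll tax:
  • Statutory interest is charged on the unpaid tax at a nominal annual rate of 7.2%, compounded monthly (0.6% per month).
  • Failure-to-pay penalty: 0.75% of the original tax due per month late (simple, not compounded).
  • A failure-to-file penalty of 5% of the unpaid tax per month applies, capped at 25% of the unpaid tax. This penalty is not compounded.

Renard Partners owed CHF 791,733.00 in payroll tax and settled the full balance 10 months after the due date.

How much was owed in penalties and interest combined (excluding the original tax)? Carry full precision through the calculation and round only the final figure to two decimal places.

Failure-to-file: 10 × 5% × CHF 791,733.00 = CHF 395,866.50, capped at 25% × CHF 791,733.00 = CHF 197,933.25
Failure-to-pay penalty = 0.75% × CHF 791,733.00 × 10 mo = CHF 59,379.98…
Interest: CHF 791,733.00 × ((1 + 0.006)^10 − 1) = CHF 791,733.00 × 0.0616462… = CHF 48,807.3262…
Penalties + interest = CHF 257,313.2250 + CHF 48,807.3262… = CHF 306,120.55

CHF 306,120.55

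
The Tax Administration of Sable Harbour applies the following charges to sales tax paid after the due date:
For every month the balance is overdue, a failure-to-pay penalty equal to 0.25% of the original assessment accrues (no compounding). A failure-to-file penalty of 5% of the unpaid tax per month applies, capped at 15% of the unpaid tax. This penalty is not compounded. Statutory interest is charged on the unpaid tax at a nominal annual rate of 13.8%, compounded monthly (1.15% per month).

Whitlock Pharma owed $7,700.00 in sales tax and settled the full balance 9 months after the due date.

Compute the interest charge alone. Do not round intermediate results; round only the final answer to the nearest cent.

$834.61

Interest: $7,700.00 × ((1 + 0.0115)^9 − 1) = $7,700.00 × 0.1083910… = $834.6106…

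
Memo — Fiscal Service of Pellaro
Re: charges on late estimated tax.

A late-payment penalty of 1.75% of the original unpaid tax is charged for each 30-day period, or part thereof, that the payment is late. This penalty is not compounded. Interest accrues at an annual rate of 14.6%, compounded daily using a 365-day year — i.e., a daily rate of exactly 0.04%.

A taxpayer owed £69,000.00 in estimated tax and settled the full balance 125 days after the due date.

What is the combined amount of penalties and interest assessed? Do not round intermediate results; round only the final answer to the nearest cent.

Penalty periods: ⌈125/30⌉ = 5; penalty = 5 × 1.75% × £69,000.00 = £6,037.50
Interest: £69,000.00 × ((1 + 0.0004)^125 − 1) = £69,000.00 × 0.05126059… = £3,536.9805…
Penalties + interest = £6,037.5000 + £3,536.9805… = £9,574.48

£9,574.48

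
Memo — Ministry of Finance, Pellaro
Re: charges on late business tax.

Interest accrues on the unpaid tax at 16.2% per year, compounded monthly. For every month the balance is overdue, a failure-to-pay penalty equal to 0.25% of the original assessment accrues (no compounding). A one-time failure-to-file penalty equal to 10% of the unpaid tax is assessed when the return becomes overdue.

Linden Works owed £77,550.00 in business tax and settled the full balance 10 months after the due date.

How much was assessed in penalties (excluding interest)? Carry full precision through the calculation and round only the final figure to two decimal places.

£9,693.75

Failure-to-file penalty: 10% × £77,550.00 = £7,755.00
Failure-to-pay penalty = 0.25% × £77,550.00 × 10 mo = £1,938.75
Total penalty = £7,755.00 + £1,938.75 = £9,693.75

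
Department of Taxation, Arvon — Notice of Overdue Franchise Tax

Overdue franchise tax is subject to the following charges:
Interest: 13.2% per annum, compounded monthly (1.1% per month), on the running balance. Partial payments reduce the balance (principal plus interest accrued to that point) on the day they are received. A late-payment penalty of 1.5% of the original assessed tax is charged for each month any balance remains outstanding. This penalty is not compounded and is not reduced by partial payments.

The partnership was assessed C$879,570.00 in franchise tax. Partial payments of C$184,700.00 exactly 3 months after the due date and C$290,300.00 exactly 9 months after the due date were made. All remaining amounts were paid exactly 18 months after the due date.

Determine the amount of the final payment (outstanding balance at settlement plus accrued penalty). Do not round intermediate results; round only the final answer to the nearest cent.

C$770,513.19

Balance at month 3: C$879,570.0000 × (1 + 0.011)^3 = C$908,916.2646…
After C$184,700.00 payment: C$908,916.2646… − C$184,700.00 = C$724,216.2646…
Balance at month 9: C$724,216.2646… × (1 + 0.011)^6 = C$773,348.4290…
After C$290,300.00 payment: C$773,348.4290… − C$290,300.00 = C$483,048.4290…
Balance at month 18: C$483,048.4290… × (1 + 0.011)^9 = C$533,029.2901…
Penalty: 18 × 1.5% × C$879,570.00 = C$237,483.90
Final settlement = outstanding balance + penalty = C$533,029.2901… + C$237,483.90 = C$770,513.19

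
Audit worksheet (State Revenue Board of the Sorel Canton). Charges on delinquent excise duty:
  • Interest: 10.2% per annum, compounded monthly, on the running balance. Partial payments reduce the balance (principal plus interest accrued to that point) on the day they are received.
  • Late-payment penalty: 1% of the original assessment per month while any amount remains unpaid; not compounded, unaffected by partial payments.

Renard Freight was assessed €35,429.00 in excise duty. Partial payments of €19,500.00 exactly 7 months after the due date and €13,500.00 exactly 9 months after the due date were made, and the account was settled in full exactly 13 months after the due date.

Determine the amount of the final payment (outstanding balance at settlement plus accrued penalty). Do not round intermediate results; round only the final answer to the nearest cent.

Monthly rate = 10.2% ÷ 12 = 0.85%
Balance at month 7: €35,429.0000 × (1 + 0.0085)^7 = €37,591.5482…
After €19,500.00 payment: €37,591.5482… − €19,500.00 = €18,091.5482…
Balance at month 9: €18,091.5482… × (1 + 0.0085)^2 = €18,400.4116…
After €13,500.00 payment: €18,400.4116… − €13,500.00 = €4,900.4116…
Balance at month 13: €4,900.4116… × (1 + 0.0085)^4 = €5,069.1620…
Penalty: 13 × 1% × €35,429.00 = €4,605.77
Final settlement = outstanding balance + penalty = €5,069.1620… + €4,605.77 = €9,674.93

€9,674.93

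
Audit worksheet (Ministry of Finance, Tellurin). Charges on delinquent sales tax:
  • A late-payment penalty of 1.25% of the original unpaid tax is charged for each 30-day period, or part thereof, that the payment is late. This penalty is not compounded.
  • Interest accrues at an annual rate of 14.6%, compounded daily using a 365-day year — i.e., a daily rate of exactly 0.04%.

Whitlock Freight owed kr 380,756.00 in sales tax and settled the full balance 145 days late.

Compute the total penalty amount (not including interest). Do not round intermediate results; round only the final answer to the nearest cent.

Penalty periods: ⌈145/30⌉ = 5; penalty = 5 × 1.25% × kr 380,756.00 = kr 23,797.25

kr 23,797.25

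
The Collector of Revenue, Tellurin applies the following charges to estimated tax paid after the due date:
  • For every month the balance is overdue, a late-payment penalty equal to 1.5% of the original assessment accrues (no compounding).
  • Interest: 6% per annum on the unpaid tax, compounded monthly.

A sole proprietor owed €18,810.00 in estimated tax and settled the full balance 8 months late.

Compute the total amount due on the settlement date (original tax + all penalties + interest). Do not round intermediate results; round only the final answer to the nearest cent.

Late-payment penalty: 8 × 1.5% × €18,810.00 = €2,257.20
Interest (6%/yr ÷ 12 = 0.5%/month): €18,810.00 × ((1 + 0.005)^8 − 1) = €765.6995…
Total = €18,810.00 + €2,257.2000 + €765.6995… = €21,832.90

€21,832.90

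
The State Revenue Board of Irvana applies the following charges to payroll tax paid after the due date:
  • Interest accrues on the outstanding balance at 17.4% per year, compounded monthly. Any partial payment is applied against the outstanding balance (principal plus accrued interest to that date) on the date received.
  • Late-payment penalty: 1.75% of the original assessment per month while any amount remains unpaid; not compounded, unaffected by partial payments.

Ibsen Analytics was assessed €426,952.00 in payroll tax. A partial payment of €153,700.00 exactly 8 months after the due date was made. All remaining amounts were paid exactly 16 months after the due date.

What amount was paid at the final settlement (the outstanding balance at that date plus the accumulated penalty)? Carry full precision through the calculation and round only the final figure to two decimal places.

€484,627.15

Monthly rate = 17.4% ÷ 12 = 1.45%
Balance at month 8: €426,952.0000 × (1 + 0.0145)^8 = €479,066.1255…
After €153,700.00 payment: €479,066.1255… − €153,700.00 = €325,366.1255…
Balance at month 16: €325,366.1255… × (1 + 0.0145)^8 = €365,080.5925…
Penalty: 16 × 1.75% × €426,952.00 = €119,546.56
Final settlement = outstanding balance + penalty = €365,080.5925… + €119,546.56 = €484,627.15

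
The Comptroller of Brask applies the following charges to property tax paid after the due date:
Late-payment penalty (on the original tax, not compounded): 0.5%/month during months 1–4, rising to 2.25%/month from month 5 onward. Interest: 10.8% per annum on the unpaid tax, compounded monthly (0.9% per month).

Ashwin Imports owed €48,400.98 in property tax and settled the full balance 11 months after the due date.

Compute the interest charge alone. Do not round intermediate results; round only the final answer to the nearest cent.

€5,013.25

Interest: €48,400.98 × ((1 + 0.009)^11 − 1) = €48,400.98 × 0.1035775… = €5,013.2514…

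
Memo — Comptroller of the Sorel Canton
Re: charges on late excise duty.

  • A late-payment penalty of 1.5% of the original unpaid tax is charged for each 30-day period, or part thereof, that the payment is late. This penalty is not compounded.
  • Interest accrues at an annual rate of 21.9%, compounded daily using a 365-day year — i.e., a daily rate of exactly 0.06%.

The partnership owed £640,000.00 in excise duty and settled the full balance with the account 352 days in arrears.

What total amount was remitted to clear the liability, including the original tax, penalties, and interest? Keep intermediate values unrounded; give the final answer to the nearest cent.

Penalty periods: ⌈352/30⌉ = 12; penalty = 12 × 1.5% × £640,000.00 = £115,200.00
Interest: £640,000.00 × ((1 + 0.0006)^352 − 1) = £640,000.00 × 0.23508114… = £150,451.9272…
Total = £640,000.00 + £115,200.0000 + £150,451.9272… = £905,651.93

£905,651.93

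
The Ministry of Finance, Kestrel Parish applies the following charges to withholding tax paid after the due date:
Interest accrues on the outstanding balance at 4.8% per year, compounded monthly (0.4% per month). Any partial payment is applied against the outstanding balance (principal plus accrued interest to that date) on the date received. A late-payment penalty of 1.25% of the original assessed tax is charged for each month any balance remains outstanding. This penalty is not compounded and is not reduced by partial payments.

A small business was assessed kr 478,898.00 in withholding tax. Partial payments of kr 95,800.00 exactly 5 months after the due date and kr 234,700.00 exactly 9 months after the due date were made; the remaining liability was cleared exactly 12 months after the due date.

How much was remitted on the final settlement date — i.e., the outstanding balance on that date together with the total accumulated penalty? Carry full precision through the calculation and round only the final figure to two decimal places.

Balance at month 5: kr 478,898.0000 × (1 + 0.004)^5 = kr 488,552.8908…
After kr 95,800.00 payment: kr 488,552.8908… − kr 95,800.00 = kr 392,752.8908…
Balance at month 9: kr 392,752.8908… × (1 + 0.004)^4 = kr 399,074.7420…
After kr 234,700.00 payment: kr 399,074.7420… − kr 234,700.00 = kr 164,374.7420…
Balance at month 12: kr 164,374.7420… × (1 + 0.004)^3 = kr 166,355.1394…
Penalty: 12 × 1.25% × kr 478,898.00 = kr 71,834.70
Final settlement = outstanding balance + penalty = kr 166,355.1394… + kr 71,834.70 = kr 238,189.84

kr 238,189.84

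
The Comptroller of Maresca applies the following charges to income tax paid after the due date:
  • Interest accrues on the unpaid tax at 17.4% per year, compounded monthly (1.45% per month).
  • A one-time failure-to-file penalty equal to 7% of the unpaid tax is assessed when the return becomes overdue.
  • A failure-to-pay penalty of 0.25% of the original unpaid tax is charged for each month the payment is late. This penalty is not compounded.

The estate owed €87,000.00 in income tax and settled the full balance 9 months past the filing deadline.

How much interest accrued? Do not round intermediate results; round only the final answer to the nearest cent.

Interest: €87,000.00 × ((1 + 0.0145)^9 − 1) = €87,000.00 × 0.1383307… = €12,034.7740…

€12,034.77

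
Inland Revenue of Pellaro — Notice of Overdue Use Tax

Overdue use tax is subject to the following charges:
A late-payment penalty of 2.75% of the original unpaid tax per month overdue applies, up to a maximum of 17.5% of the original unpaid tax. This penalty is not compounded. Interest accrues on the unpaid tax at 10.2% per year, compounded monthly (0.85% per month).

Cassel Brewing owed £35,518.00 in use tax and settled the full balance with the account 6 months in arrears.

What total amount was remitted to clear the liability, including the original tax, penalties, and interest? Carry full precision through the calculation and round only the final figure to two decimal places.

£43,228.82

Penalty: 6 × 2.75% × £35,518.00 = £5,860.47 (below the 17.5% cap of £6,215.65)
Interest: £35,518.00 × ((1 + 0.0085)^6 − 1) = £35,518.00 × 0.0520961… = £1,850.3497…
Total = £35,518.00 + £5,860.4700 + £1,850.3497… = £43,228.82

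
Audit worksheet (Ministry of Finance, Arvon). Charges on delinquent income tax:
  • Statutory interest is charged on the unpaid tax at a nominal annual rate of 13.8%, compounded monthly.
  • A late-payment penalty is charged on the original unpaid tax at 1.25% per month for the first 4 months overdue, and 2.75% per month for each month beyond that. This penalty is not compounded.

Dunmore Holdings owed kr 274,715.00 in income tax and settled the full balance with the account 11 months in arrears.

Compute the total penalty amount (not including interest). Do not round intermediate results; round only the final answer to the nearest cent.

kr 66,618.39

Penalty, months 1–4: 4 × 1.25% × kr 274,715.00 = kr 13,735.75
Penalty, months 5–11: 7 × 2.75% × kr 274,715.00 = kr 52,882.64…
Total penalty = kr 13,735.75 + kr 52,882.64… = kr 66,618.39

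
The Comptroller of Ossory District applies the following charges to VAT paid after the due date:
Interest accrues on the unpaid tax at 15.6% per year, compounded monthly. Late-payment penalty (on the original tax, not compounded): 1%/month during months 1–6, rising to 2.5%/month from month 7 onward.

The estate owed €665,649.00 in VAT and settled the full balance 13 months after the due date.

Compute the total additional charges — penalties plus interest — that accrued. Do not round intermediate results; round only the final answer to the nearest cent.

€278,128.95

Penalty, months 1–6: 6 × 1% × €665,649.00 = €39,938.94
Penalty, months 7–13: 7 × 2.5% × €665,649.00 = €116,488.58…
Interest (15.6%/yr ÷ 12 = 1.3%/month): €665,649.00 × ((1 + 0.013)^13 − 1) = €121,701.4383…
Penalties + interest = €156,427.5150 + €121,701.4383… = €278,128.95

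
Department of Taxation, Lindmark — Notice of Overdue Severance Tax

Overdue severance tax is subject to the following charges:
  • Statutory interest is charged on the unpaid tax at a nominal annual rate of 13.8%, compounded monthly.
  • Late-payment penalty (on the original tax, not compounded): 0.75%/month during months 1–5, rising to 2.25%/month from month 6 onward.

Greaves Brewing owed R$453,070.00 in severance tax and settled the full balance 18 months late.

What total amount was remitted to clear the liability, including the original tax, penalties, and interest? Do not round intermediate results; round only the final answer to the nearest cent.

Penalty, months 1–5: 5 × 0.75% × R$453,070.00 = R$16,990.13…
Penalty, months 6–18: 13 × 2.25% × R$453,070.00 = R$132,522.98…
Interest (13.8%/yr ÷ 12 = 1.15%/month): R$453,070.00 × ((1 + 0.0115)^18 − 1) = R$103,540.3457…
Total = R$453,070.00 + R$149,513.1000 + R$103,540.3457… = R$706,123.45

R$706,123.45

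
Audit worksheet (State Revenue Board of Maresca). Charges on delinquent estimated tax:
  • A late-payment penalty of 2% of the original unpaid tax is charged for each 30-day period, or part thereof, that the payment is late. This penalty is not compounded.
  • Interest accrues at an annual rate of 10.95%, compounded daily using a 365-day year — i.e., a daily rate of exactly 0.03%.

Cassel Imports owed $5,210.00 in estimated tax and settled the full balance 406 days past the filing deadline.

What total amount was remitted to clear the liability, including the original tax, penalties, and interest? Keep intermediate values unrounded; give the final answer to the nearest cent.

Penalty periods: ⌈406/30⌉ = 14; penalty = 14 × 2% × $5,210.00 = $1,458.80
Interest: $5,210.00 × ((1 + 0.0003)^406 − 1) = $5,210.00 × 0.12950754… = $674.7343…
Total = $5,210.00 + $1,458.8000 + $674.7343… = $7,343.53

$7,343.53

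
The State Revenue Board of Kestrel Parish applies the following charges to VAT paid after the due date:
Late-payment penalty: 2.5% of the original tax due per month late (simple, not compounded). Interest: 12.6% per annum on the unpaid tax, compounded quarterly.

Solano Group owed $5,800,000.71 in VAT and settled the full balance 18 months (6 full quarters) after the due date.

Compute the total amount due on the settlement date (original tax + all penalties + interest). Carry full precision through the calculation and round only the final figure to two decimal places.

Late-payment penalty: 18 × 2.5% × $5,800,000.71 = $2,610,000.32…
Interest (12.6%/yr ÷ 4 = 3.15%/quarter): $5,800,000.71 × ((1 + 0.0315)^6 − 1) = $1,186,238.3184…
Total = $5,800,000.71 + $2,610,000.3195 + $1,186,238.3184… = $9,596,239.35

$9,596,239.35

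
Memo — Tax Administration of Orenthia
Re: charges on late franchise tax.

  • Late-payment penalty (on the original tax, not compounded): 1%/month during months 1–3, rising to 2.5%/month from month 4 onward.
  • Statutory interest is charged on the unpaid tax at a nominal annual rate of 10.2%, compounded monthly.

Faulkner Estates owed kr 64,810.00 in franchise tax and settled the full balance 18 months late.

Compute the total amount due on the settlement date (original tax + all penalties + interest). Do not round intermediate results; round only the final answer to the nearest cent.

Penalty, months 1–3: 3 × 1% × kr 64,810.00 = kr 1,944.30
Penalty, months 4–18: 15 × 2.5% × kr 64,810.00 = kr 24,303.75
Interest (10.2%/yr ÷ 12 = 0.85%/month): kr 64,810.00 × ((1 + 0.0085)^18 − 1) = kr 10,665.8943…
Total = kr 64,810.00 + kr 26,248.0500 + kr 10,665.8943… = kr 101,723.94

kr 101,723.94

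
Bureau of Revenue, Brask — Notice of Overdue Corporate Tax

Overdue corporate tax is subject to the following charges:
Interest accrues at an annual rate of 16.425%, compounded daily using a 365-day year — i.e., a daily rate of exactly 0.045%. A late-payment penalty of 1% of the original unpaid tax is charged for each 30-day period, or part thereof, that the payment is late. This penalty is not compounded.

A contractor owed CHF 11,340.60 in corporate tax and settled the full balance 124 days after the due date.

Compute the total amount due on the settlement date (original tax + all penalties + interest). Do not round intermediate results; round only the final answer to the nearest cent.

CHF 12,558.27

Penalty periods: ⌈124/30⌉ = 5; penalty = 5 × 1% × CHF 11,340.60 = CHF 567.03
Interest: CHF 11,340.60 × ((1 + 0.00045)^124 − 1) = CHF 11,340.60 × 0.05737291… = CHF 650.6433…
Total = CHF 11,340.60 + CHF 567.0300 + CHF 650.6433… = CHF 12,558.27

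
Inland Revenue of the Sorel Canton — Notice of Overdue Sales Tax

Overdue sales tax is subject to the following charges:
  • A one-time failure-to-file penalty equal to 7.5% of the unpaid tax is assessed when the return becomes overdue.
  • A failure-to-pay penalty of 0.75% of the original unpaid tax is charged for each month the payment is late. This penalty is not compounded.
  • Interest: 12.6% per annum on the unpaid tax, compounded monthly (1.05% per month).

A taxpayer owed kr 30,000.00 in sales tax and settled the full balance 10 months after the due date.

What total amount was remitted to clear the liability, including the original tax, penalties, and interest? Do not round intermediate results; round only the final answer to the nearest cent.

Failure-to-file penalty: 7.5% × kr 30,000.00 = kr 2,250.00
Failure-to-pay penalty: 10 × 0.75% × kr 30,000.00 = kr 2,250.00
Interest: kr 30,000.00 × ((1 + 0.0105)^10 − 1) = kr 30,000.00 × 0.1101028… = kr 3,303.0825…
Total = kr 30,000.00 + kr 4,500.0000 + kr 3,303.0825… = kr 37,803.08

kr 37,803.08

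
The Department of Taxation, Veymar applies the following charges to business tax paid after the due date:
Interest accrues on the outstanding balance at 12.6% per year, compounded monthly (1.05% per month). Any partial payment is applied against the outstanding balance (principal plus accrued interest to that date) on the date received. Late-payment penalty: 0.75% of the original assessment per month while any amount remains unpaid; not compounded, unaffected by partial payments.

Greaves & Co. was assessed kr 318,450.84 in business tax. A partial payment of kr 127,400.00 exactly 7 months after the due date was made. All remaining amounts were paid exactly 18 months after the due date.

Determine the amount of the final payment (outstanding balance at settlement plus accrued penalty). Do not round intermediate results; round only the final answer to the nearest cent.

kr 284,401.56

Balance at month 7: kr 318,450.8400 × (1 + 0.0105)^7 = kr 342,607.3090…
After kr 127,400.00 payment: kr 342,607.3090… − kr 127,400.00 = kr 215,207.3090…
Balance at month 18: kr 215,207.3090… × (1 + 0.0105)^11 = kr 241,410.6989…
Penalty: 18 × 0.75% × kr 318,450.84 = kr 42,990.86…
Final settlement = outstanding balance + penalty = kr 241,410.6989… + kr 42,990.86… = kr 284,401.56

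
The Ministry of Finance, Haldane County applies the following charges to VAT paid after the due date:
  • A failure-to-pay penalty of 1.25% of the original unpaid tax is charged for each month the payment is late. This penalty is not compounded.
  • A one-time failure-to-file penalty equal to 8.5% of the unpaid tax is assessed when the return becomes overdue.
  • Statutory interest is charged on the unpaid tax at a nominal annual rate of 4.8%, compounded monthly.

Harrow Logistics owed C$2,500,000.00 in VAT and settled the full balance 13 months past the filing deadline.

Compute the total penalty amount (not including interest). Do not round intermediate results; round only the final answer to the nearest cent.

Failure-to-file penalty: 8.5% × C$2,500,000.00 = C$212,500.00
Failure-to-pay penalty = 1.25% × C$2,500,000.00 × 13 mo = C$406,250.00
Total penalty = C$212,500.00 + C$406,250.00 = C$618,750.00

C$618,750.00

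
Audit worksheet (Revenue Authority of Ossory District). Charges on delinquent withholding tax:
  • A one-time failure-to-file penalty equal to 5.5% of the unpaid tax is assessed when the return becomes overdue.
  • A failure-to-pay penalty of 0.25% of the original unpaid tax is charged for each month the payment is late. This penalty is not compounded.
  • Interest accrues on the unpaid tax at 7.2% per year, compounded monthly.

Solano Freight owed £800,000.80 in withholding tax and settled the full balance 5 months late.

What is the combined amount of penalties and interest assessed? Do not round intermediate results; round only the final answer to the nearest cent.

Failure-to-file penalty: 5.5% × £800,000.80 = £44,000.04…
Failure-to-pay penalty = 0.25% × £800,000.80 × 5 mo = £10,000.01
Interest (7.2%/yr ÷ 12 = 0.6%/month): £800,000.80 × ((1 + 0.006)^5 − 1) = £24,289.7575…
Penalties + interest = £54,000.0540 + £24,289.7575… = £78,289.81

£78,289.81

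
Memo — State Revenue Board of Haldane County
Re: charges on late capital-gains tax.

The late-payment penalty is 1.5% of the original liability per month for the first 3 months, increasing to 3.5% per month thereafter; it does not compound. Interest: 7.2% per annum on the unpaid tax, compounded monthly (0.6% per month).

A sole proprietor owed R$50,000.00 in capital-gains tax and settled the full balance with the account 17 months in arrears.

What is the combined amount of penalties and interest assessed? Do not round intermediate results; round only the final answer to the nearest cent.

R$32,102.30

Penalty, months 1–3: 3 × 1.5% × R$50,000.00 = R$2,250.00
Penalty, months 4–17: 14 × 3.5% × R$50,000.00 = R$24,500.00
Interest: R$50,000.00 × ((1 + 0.006)^17 − 1) = R$50,000.00 × 0.1070460… = R$5,352.3007…
Penalties + interest = R$26,750.0000 + R$5,352.3007… = R$32,102.30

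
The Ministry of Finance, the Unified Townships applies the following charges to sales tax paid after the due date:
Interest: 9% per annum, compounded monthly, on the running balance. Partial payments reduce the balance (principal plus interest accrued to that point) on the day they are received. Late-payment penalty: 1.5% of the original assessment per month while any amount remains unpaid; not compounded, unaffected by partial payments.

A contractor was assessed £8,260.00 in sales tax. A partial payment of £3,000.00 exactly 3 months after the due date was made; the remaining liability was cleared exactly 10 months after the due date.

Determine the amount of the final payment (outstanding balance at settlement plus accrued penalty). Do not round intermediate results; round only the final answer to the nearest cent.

Monthly rate = 9% ÷ 12 = 0.75%
Balance at month 3: £8,260.0000 × (1 + 0.0075)^3 = £8,447.2474…
After £3,000.00 payment: £8,447.2474… − £3,000.00 = £5,447.2474…
Balance at month 10: £5,447.2474… × (1 + 0.0075)^7 = £5,739.7434…
Penalty: 10 × 1.5% × £8,260.00 = £1,239.00
Final settlement = outstanding balance + penalty = £5,739.7434… + £1,239.00 = £6,978.74

£6,978.74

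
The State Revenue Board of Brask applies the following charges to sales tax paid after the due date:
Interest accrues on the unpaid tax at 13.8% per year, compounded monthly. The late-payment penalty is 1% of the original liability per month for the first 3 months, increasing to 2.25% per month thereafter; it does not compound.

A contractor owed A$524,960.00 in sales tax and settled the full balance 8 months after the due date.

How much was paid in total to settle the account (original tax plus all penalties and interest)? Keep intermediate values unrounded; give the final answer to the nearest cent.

Penalty, months 1–3: 3 × 1% × A$524,960.00 = A$15,748.80
Penalty, months 4–8: 5 × 2.25% × A$524,960.00 = A$59,058.00
Interest (13.8%/yr ÷ 12 = 1.15%/month): A$524,960.00 × ((1 + 0.0115)^8 − 1) = A$50,285.6059…
Total = A$524,960.00 + A$74,806.8000 + A$50,285.6059… = A$650,052.41

A$650,052.41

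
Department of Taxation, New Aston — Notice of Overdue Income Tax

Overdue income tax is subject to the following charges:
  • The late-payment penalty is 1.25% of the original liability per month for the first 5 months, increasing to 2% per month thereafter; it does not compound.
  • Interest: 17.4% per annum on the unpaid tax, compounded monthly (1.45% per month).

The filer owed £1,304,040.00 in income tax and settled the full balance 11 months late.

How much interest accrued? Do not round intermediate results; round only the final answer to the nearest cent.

£223,749.35

Interest: £1,304,040.00 × ((1 + 0.0145)^11 − 1) = £1,304,040.00 × 0.1715817… = £223,749.3496…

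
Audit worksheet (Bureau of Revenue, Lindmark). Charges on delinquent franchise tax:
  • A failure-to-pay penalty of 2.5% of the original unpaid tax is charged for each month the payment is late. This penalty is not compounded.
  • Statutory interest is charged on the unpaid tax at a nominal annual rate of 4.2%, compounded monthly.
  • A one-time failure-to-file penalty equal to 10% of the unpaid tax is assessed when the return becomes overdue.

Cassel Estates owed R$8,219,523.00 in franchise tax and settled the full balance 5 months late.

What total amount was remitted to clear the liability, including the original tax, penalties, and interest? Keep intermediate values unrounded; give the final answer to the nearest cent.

Failure-to-file penalty: 10% × R$8,219,523.00 = R$821,952.30
Failure-to-pay penalty: 5 × 2.5% × R$8,219,523.00 = R$1,027,440.38…
Interest (4.2%/yr ÷ 12 = 0.35%/month): R$8,219,523.00 × ((1 + 0.0035)^5 − 1) = R$144,852.0744…
Total = R$8,219,523.00 + R$1,849,392.6750 + R$144,852.0744… = R$10,213,767.75

R$10,213,767.75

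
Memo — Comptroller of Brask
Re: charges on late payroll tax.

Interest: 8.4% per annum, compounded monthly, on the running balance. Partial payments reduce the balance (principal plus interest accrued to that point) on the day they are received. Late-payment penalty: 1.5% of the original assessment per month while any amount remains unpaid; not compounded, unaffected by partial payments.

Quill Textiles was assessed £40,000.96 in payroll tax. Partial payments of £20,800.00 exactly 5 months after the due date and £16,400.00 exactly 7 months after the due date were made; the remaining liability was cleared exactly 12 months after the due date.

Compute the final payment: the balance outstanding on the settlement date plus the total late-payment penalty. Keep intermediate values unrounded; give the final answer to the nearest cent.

Monthly rate = 8.4% ÷ 12 = 0.7%
Balance at month 5: £40,000.9600 × (1 + 0.007)^5 = £41,420.7318…
After £20,800.00 payment: £41,420.7318… − £20,800.00 = £20,620.7318…
Balance at month 7: £20,620.7318… × (1 + 0.007)^2 = £20,910.4324…
After £16,400.00 payment: £20,910.4324… − £16,400.00 = £4,510.4324…
Balance at month 12: £4,510.4324… × (1 + 0.007)^5 = £4,670.5232…
Penalty: 12 × 1.5% × £40,000.96 = £7,200.17…
Final settlement = outstanding balance + penalty = £4,670.5232… + £7,200.17… = £11,870.70

£11,870.70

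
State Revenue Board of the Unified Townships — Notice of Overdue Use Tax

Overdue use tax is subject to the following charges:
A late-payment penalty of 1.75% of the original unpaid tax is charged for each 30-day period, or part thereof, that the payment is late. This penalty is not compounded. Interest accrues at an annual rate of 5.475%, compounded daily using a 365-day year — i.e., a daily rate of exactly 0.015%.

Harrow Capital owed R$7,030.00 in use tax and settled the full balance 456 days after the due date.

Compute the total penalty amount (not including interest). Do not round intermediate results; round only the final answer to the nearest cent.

R$1,968.40

Penalty periods: ⌈456/30⌉ = 16; penalty = 16 × 1.75% × R$7,030.00 = R$1,968.40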